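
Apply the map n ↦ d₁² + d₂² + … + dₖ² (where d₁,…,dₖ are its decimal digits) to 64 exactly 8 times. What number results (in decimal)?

4

64 → 6² + 4² = 52
52 → 5² + 2² = 29
29 → 2² + 9² = 85
85 → 8² + 5² = 89
89 → 8² + 9² = 145
145 → 1² + 4² + 5² = 42
42 → 4² + 2² = 20
20 → 2² + 0² = 4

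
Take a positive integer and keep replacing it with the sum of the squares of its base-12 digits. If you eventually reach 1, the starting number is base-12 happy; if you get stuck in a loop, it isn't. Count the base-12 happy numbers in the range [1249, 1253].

1

1249: 1249 → 129 → 181 → 11 → 121 → 101 → 89 → 74 → 40 → 25 → 5 → 25  (repeats 25)
1250: 1250 → 132 → 121 → 101 → 89 → 74 → 40 → 25 → 5 → 25  (repeats 25)
1251: 1251 → 137 → 146 → 5 → 25 → 5  (repeats 5)
1252: 1252 → 144 → 1  (reaches 1)
1253: 1253 → 153 → 82 → 136 → 137 → 146 → 5 → 25 → 5  (repeats 5)
base-12 happy: 1252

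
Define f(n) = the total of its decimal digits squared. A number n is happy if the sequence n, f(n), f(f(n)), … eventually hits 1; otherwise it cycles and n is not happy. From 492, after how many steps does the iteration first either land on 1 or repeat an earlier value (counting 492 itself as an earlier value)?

11

492 → 4² + 9² + 2² = 16 + 81 + 4 = 101
101 → 1² + 0² + 1² = 1 + 0 + 1 = 2
2 → 2² = 4
4 → 4² = 16
16 → 1² + 6² = 1 + 36 = 37
37 → 3² + 7² = 9 + 49 = 58
58 → 5² + 8² = 25 + 64 = 89
89 → 8² + 9² = 64 + 81 = 145
145 → 1² + 4² + 5² = 1 + 16 + 25 = 42
42 → 4² + 2² = 16 + 4 = 20
20 → 2² + 0² = 4 + 0 = 4  — 4 repeats.
That took 11 steps.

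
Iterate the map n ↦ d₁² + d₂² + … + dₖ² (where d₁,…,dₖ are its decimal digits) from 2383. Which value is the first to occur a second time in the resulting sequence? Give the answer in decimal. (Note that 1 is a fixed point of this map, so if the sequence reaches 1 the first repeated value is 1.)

1

2383 → 2² + 3² + 8² + 3² = 4 + 9 + 64 + 9 = 86
86 → 8² + 6² = 64 + 36 = 100
100 → 1² + 0² + 0² = 1 + 0 + 0 = 1  — reached the fixed point 1.
1 → 1, so 1 is the first repeated value.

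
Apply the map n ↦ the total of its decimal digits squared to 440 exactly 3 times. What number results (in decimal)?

10

440 → 32
32 → 13
13 → 10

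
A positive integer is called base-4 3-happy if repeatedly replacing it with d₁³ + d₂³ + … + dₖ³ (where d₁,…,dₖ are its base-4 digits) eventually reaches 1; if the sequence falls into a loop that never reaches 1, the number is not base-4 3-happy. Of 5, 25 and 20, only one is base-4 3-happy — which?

25

5: 5 → 2 → 8 → 8  — repeats 8 (not base-4 3-happy)
25: 25 → 10 → 16 → 1  — reaches 1 (base-4 3-happy)
20: 20 → 2 → 8 → 8  — repeats 8 (not base-4 3-happy)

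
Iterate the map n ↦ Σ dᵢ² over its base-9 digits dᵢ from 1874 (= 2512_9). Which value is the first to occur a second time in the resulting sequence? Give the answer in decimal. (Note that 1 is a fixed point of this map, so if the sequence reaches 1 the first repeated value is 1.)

74

1874 = (2,5,1,2)_9 → 2² + 5² + 1² + 2² = 4 + 25 + 1 + 4 = 34
34 = (3,7)_9 → 3² + 7² = 9 + 49 = 58
58 = (6,4)_9 → 6² + 4² = 36 + 16 = 52
52 = (5,7)_9 → 5² + 7² = 25 + 49 = 74
74 = (8,2)_9 → 8² + 2² = 64 + 4 = 68
68 = (7,5)_9 → 7² + 5² = 49 + 25 = 74  — 74 already appeared earlier.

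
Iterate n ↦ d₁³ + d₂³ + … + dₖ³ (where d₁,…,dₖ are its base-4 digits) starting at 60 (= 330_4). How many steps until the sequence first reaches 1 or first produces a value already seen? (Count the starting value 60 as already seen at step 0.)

60 = (3,3,0)_4 → 3³ + 3³ + 0³ = 27 + 27 + 0 = 54
54 = (3,1,2)_4 → 3³ + 1³ + 2³ = 27 + 1 + 8 = 36
36 = (2,1,0)_4 → 2³ + 1³ + 0³ = 8 + 1 + 0 = 9
9 = (2,1)_4 → 2³ + 1³ = 8 + 1 = 9  — 9 repeats.
That took 4 steps.

4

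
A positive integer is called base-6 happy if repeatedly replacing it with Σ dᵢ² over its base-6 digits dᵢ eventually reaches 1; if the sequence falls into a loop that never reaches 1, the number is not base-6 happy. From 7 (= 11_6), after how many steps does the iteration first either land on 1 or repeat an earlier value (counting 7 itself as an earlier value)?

12

7 = (1,1)_6 → 1² + 1² = 2
2 = (2)_6 → 2² = 4
4 = (4)_6 → 4² = 16
16 = (2,4)_6 → 2² + 4² = 20
20 = (3,2)_6 → 3² + 2² = 13
13 = (2,1)_6 → 2² + 1² = 5
5 = (5)_6 → 5² = 25
25 = (4,1)_6 → 4² + 1² = 17
17 = (2,5)_6 → 2² + 5² = 29
29 = (4,5)_6 → 4² + 5² = 41
41 = (1,0,5)_6 → 1² + 0² + 5² = 26
26 = (4,2)_6 → 4² + 2² = 20  — 20 repeats.
That took 12 steps.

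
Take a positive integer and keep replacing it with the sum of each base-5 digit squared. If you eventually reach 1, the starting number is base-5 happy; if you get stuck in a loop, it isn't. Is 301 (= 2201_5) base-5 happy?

301 = (2,2,0,1)_5 → 2² + 2² + 0² + 1² = 9
9 = (1,4)_5 → 1² + 4² = 17
17 = (3,2)_5 → 3² + 2² = 13
13 = (2,3)_5 → 2² + 3² = 13  — 13 already seen; the sequence cycles without reaching 1.

not base-5 happy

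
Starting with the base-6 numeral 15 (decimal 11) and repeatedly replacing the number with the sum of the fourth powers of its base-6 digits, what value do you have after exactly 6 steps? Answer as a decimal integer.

273

11 = (1,5)_6 → 626
626 = (2,5,2,2)_6 → 673
673 = (3,0,4,1)_6 → 338
338 = (1,3,2,2)_6 → 114
114 = (3,1,0)_6 → 82
82 = (2,1,4)_6 → 273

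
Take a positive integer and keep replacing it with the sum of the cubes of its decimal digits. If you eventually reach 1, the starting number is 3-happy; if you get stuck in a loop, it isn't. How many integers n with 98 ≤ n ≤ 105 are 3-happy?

1

98: 98 → 1241 → 74 → 407 → 407  (repeats 407)
99: 99 → 1458 → 702 → 351 → 153 → 153  (repeats 153)
100: 100 → 1  (reaches 1)
101: 101 → 2 → 8 → 512 → 134 → 92 → 737 → 713 → 371 → 371  (repeats 371)
102: 102 → 9 → 729 → 1080 → 513 → 153 → 153  (repeats 153)
103: 103 → 28 → 520 → 133 → 55 → 250 → 133  (repeats 133)
104: 104 → 65 → 341 → 92 → 737 → 713 → 371 → 371  (repeats 371)
105: 105 → 126 → 225 → 141 → 66 → 432 → 99 → 1458 → 702 → 351 → 153 → 153  (repeats 153)
3-happy: 100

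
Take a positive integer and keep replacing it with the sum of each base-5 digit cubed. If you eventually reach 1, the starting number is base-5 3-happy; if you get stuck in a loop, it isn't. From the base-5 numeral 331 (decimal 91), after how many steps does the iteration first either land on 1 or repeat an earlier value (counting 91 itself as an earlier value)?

5

91 = (3,3,1)_5 → 3³ + 3³ + 1³ = 27 + 27 + 1 = 55
55 = (2,1,0)_5 → 2³ + 1³ + 0³ = 8 + 1 + 0 = 9
9 = (1,4)_5 → 1³ + 4³ = 1 + 64 = 65
65 = (2,3,0)_5 → 2³ + 3³ + 0³ = 8 + 27 + 0 = 35
35 = (1,2,0)_5 → 1³ + 2³ + 0³ = 1 + 8 + 0 = 9  — 9 repeats.
That took 5 steps.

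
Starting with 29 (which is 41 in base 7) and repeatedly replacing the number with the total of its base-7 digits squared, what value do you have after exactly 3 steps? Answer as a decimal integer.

37

29 = (4,1)_7 → 17
17 = (2,3)_7 → 13
13 = (1,6)_7 → 37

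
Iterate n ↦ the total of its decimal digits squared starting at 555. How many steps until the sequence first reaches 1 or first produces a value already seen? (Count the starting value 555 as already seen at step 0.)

13

555 → 5² + 5² + 5² = 75
75 → 7² + 5² = 74
74 → 7² + 4² = 65
65 → 6² + 5² = 61
61 → 6² + 1² = 37
37 → 3² + 7² = 58
58 → 5² + 8² = 89
89 → 8² + 9² = 145
145 → 1² + 4² + 5² = 42
42 → 4² + 2² = 20
20 → 2² + 0² = 4
4 → 4² = 16
16 → 1² + 6² = 37  — 37 repeats.
That took 13 steps.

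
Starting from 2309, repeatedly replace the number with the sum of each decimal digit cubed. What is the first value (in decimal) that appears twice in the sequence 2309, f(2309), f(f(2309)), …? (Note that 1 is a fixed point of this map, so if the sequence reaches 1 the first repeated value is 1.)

371

2309 → 2³ + 3³ + 0³ + 9³ = 764
764 → 7³ + 6³ + 4³ = 623
623 → 6³ + 2³ + 3³ = 251
251 → 2³ + 5³ + 1³ = 134
134 → 1³ + 3³ + 4³ = 92
92 → 9³ + 2³ = 737
737 → 7³ + 3³ + 7³ = 713
713 → 7³ + 1³ + 3³ = 371
371 → 3³ + 7³ + 1³ = 371  — 371 already appeared earlier.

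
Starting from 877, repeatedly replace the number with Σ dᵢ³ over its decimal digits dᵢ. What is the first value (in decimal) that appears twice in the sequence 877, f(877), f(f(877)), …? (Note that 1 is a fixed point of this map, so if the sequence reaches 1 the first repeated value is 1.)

1

877 → 8³ + 7³ + 7³ = 1198
1198 → 1³ + 1³ + 9³ + 8³ = 1243
1243 → 1³ + 2³ + 4³ + 3³ = 100
100 → 1³ + 0³ + 0³ = 1  — reached the fixed point 1.
1 → 1, so 1 is the first repeated value.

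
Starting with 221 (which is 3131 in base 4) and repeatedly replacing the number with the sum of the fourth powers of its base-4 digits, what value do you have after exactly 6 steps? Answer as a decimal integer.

1

221 = (3,1,3,1)_4 → 3⁴ + 1⁴ + 3⁴ + 1⁴ = 164
164 = (2,2,1,0)_4 → 2⁴ + 2⁴ + 1⁴ + 0⁴ = 33
33 = (2,0,1)_4 → 2⁴ + 0⁴ + 1⁴ = 17
17 = (1,0,1)_4 → 1⁴ + 0⁴ + 1⁴ = 2
2 = (2)_4 → 2⁴ = 16
16 = (1,0,0)_4 → 1⁴ + 0⁴ + 0⁴ = 1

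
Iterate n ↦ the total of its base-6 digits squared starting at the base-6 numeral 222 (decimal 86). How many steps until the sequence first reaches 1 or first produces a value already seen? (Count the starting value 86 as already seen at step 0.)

86 = (2,2,2)_6 → 2² + 2² + 2² = 4 + 4 + 4 = 12
12 = (2,0)_6 → 2² + 0² = 4 + 0 = 4
4 = (4)_6 → 4² = 16
16 = (2,4)_6 → 2² + 4² = 4 + 16 = 20
20 = (3,2)_6 → 3² + 2² = 9 + 4 = 13
13 = (2,1)_6 → 2² + 1² = 4 + 1 = 5
5 = (5)_6 → 5² = 25
25 = (4,1)_6 → 4² + 1² = 16 + 1 = 17
17 = (2,5)_6 → 2² + 5² = 4 + 25 = 29
29 = (4,5)_6 → 4² + 5² = 16 + 25 = 41
41 = (1,0,5)_6 → 1² + 0² + 5² = 1 + 0 + 25 = 26
26 = (4,2)_6 → 4² + 2² = 16 + 4 = 20  — 20 repeats.
That took 12 steps.

12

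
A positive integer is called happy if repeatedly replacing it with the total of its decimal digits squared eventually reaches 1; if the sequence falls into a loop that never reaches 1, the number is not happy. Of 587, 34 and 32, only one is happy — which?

32

587: 587 → 138 → 74 → 65 → 61 → 37 → 58 → 89 → 145 → 42 → 20 → 4 → 16 → 37  — repeats 37 (not happy)
34: 34 → 25 → 29 → 85 → 89 → 145 → 42 → 20 → 4 → 16 → 37 → 58 → 89  — repeats 89 (not happy)
32: 32 → 13 → 10 → 1  — reaches 1 (happy)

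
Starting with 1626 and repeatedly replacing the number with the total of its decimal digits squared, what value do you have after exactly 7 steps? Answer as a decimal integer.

1626 → 1² + 6² + 2² + 6² = 1 + 36 + 4 + 36 = 77
77 → 7² + 7² = 49 + 49 = 98
98 → 9² + 8² = 81 + 64 = 145
145 → 1² + 4² + 5² = 1 + 16 + 25 = 42
42 → 4² + 2² = 16 + 4 = 20
20 → 2² + 0² = 4 + 0 = 4
4 → 4² = 16

16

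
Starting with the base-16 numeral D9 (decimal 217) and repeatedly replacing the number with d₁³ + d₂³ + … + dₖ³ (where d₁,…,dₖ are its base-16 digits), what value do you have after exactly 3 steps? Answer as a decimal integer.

1756

217 = (13,9)_16 → 2926
2926 = (11,6,14)_16 → 4291
4291 = (1,0,12,3)_16 → 1756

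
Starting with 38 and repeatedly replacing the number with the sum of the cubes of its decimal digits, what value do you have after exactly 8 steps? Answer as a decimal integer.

38 → 3³ + 8³ = 27 + 512 = 539
539 → 5³ + 3³ + 9³ = 125 + 27 + 729 = 881
881 → 8³ + 8³ + 1³ = 512 + 512 + 1 = 1025
1025 → 1³ + 0³ + 2³ + 5³ = 1 + 0 + 8 + 125 = 134
134 → 1³ + 3³ + 4³ = 1 + 27 + 64 = 92
92 → 9³ + 2³ = 729 + 8 = 737
737 → 7³ + 3³ + 7³ = 343 + 27 + 343 = 713
713 → 7³ + 1³ + 3³ = 343 + 1 + 27 = 371

371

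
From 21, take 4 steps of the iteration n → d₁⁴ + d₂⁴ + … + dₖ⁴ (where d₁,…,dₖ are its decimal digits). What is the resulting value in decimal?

8208

21 → 2⁴ + 1⁴ = 16 + 1 = 17
17 → 1⁴ + 7⁴ = 1 + 2401 = 2402
2402 → 2⁴ + 4⁴ + 0⁴ + 2⁴ = 16 + 256 + 0 + 16 = 288
288 → 2⁴ + 8⁴ + 8⁴ = 16 + 4096 + 4096 = 8208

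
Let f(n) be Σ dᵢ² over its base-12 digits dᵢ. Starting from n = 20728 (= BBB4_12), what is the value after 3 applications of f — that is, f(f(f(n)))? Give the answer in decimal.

100

20728 = (11,11,11,4)_12 → 11² + 11² + 11² + 4² = 379
379 = (2,7,7)_12 → 2² + 7² + 7² = 102
102 = (8,6)_12 → 8² + 6² = 100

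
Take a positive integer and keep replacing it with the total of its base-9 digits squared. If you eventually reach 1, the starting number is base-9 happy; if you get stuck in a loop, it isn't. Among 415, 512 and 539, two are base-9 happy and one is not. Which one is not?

415: 415 → 27 → 9 → 1  — reaches 1 (base-9 happy)
512: 512 → 104 → 30 → 18 → 4 → 16 → 50 → 50  — repeats 50 (not base-9 happy)
539: 539 → 125 → 81 → 1  — reaches 1 (base-9 happy)

512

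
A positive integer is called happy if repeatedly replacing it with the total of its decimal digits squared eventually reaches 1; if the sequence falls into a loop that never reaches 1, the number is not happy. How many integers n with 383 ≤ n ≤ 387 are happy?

383: 383 → 82 → 68 → 100 → 1  (reaches 1)
384: 384 → 89 → 145 → 42 → 20 → 4 → 16 → 37 → 58 → 89  (repeats 89)
385: 385 → 98 → 145 → 42 → 20 → 4 → 16 → 37 → 58 → 89 → 145  (repeats 145)
386: 386 → 109 → 82 → 68 → 100 → 1  (reaches 1)
387: 387 → 122 → 9 → 81 → 65 → 61 → 37 → 58 → 89 → 145 → 42 → 20 → 4 → 16 → 37  (repeats 37)
happy: 383, 386

2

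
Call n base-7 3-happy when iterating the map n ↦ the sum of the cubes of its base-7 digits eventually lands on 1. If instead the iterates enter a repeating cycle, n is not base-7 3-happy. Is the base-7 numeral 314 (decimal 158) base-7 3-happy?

158 = (3,1,4)_7 → 3³ + 1³ + 4³ = 27 + 1 + 64 = 92
92 = (1,6,1)_7 → 1³ + 6³ + 1³ = 1 + 216 + 1 = 218
218 = (4,3,1)_7 → 4³ + 3³ + 1³ = 64 + 27 + 1 = 92  — 92 already seen; the sequence cycles without reaching 1.

not base-7 3-happy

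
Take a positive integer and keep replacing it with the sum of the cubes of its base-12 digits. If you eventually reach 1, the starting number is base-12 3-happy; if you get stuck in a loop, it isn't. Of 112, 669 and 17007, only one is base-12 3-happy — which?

112: 112 → 793 → 342 → 288 → 8 → 512 → 755 → 1464 → 1008 → 343 → 415 → 1351 → 1136 → 1855 → 1344 → 793  — repeats 793 (not base-12 3-happy)
669: 669 → 1136 → 1855 → 1344 → 793 → 342 → 288 → 8 → 512 → 755 → 1464 → 1008 → 343 → 415 → 1351 → 1136  — repeats 1136 (not base-12 3-happy)
17007: 17007 → 1757 → 134 → 1339 → 1099 → 1029 → 1073 → 593 → 190 → 1028 → 856 → 1520 → 1728 → 1  — reaches 1 (base-12 3-happy)

17007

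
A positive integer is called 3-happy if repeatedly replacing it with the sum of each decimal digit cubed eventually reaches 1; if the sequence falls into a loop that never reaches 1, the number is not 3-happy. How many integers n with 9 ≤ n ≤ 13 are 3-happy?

1

9: 9 → 729 → 1080 → 513 → 153 → 153  — not 3-happy
10: 10 → 1  — 3-happy
11: 11 → 2 → 8 → 512 → 134 → 92 → 737 → 713 → 371 → 371  — not 3-happy
12: 12 → 9 → 729 → 1080 → 513 → 153 → 153  — not 3-happy
13: 13 → 28 → 520 → 133 → 55 → 250 → 133  — not 3-happy
3-happy: 10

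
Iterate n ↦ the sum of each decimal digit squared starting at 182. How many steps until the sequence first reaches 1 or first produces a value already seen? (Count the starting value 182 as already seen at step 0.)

14

182 → 1² + 8² + 2² = 69
69 → 6² + 9² = 117
117 → 1² + 1² + 7² = 51
51 → 5² + 1² = 26
26 → 2² + 6² = 40
40 → 4² + 0² = 16
16 → 1² + 6² = 37
37 → 3² + 7² = 58
58 → 5² + 8² = 89
89 → 8² + 9² = 145
145 → 1² + 4² + 5² = 42
42 → 4² + 2² = 20
20 → 2² + 0² = 4
4 → 4² = 16  — 16 repeats.
That took 14 steps.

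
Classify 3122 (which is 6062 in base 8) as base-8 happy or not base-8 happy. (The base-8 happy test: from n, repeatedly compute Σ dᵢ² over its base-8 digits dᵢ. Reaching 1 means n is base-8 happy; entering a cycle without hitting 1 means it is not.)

base-8 happy

3122 = (6,0,6,2)_8 → 76
76 = (1,1,4)_8 → 18
18 = (2,2)_8 → 8
8 = (1,0)_8 → 1  — reached 1.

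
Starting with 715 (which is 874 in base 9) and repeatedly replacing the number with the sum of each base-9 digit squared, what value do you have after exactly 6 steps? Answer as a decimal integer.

715 = (8,7,4)_9 → 8² + 7² + 4² = 129
129 = (1,5,3)_9 → 1² + 5² + 3² = 35
35 = (3,8)_9 → 3² + 8² = 73
73 = (8,1)_9 → 8² + 1² = 65
65 = (7,2)_9 → 7² + 2² = 53
53 = (5,8)_9 → 5² + 8² = 89

89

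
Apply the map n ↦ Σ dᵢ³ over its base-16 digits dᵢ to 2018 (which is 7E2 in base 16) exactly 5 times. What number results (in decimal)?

2018 = (7,14,2)_16 → 7³ + 14³ + 2³ = 3095
3095 = (12,1,7)_16 → 12³ + 1³ + 7³ = 2072
2072 = (8,1,8)_16 → 8³ + 1³ + 8³ = 1025
1025 = (4,0,1)_16 → 4³ + 0³ + 1³ = 65
65 = (4,1)_16 → 4³ + 1³ = 65

65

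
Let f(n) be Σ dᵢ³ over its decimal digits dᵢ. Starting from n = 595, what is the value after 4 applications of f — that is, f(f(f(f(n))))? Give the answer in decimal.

595 → 5³ + 9³ + 5³ = 979
979 → 9³ + 7³ + 9³ = 1801
1801 → 1³ + 8³ + 0³ + 1³ = 514
514 → 5³ + 1³ + 4³ = 190

190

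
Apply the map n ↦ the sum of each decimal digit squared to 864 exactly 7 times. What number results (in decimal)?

864 → 8² + 6² + 4² = 64 + 36 + 16 = 116
116 → 1² + 1² + 6² = 1 + 1 + 36 = 38
38 → 3² + 8² = 9 + 64 = 73
73 → 7² + 3² = 49 + 9 = 58
58 → 5² + 8² = 25 + 64 = 89
89 → 8² + 9² = 64 + 81 = 145
145 → 1² + 4² + 5² = 1 + 16 + 25 = 42

42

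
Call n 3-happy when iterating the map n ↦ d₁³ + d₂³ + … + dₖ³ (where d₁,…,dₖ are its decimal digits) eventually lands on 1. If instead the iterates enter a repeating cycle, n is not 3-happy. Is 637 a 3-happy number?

637 → 6³ + 3³ + 7³ = 216 + 27 + 343 = 586
586 → 5³ + 8³ + 6³ = 125 + 512 + 216 = 853
853 → 8³ + 5³ + 3³ = 512 + 125 + 27 = 664
664 → 6³ + 6³ + 4³ = 216 + 216 + 64 = 496
496 → 4³ + 9³ + 6³ = 64 + 729 + 216 = 1009
1009 → 1³ + 0³ + 0³ + 9³ = 1 + 0 + 0 + 729 = 730
730 → 7³ + 3³ + 0³ = 343 + 27 + 0 = 370
370 → 3³ + 7³ + 0³ = 27 + 343 + 0 = 370  — 370 already seen; the sequence cycles without reaching 1.

not 3-happy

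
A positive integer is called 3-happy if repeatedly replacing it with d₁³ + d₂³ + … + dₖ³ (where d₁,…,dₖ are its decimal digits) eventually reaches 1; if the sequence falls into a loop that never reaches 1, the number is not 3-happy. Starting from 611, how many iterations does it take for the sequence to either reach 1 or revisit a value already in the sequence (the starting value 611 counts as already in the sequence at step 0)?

611 → 6³ + 1³ + 1³ = 216 + 1 + 1 = 218
218 → 2³ + 1³ + 8³ = 8 + 1 + 512 = 521
521 → 5³ + 2³ + 1³ = 125 + 8 + 1 = 134
134 → 1³ + 3³ + 4³ = 1 + 27 + 64 = 92
92 → 9³ + 2³ = 729 + 8 = 737
737 → 7³ + 3³ + 7³ = 343 + 27 + 343 = 713
713 → 7³ + 1³ + 3³ = 343 + 1 + 27 = 371
371 → 3³ + 7³ + 1³ = 27 + 343 + 1 = 371  — 371 repeats.
That took 8 steps.

8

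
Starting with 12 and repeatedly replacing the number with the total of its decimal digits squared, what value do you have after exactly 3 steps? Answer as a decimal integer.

12 → 1² + 2² = 1 + 4 = 5
5 → 5² = 25
25 → 2² + 5² = 4 + 25 = 29

29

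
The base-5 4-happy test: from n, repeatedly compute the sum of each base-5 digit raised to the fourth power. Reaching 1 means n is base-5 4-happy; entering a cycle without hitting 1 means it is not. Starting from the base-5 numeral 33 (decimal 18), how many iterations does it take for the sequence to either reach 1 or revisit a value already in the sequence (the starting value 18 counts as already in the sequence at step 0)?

14

18 = (3,3)_5 → 3⁴ + 3⁴ = 81 + 81 = 162
162 = (1,1,2,2)_5 → 1⁴ + 1⁴ + 2⁴ + 2⁴ = 1 + 1 + 16 + 16 = 34
34 = (1,1,4)_5 → 1⁴ + 1⁴ + 4⁴ = 1 + 1 + 256 = 258
258 = (2,0,1,3)_5 → 2⁴ + 0⁴ + 1⁴ + 3⁴ = 16 + 0 + 1 + 81 = 98
98 = (3,4,3)_5 → 3⁴ + 4⁴ + 3⁴ = 81 + 256 + 81 = 418
418 = (3,1,3,3)_5 → 3⁴ + 1⁴ + 3⁴ + 3⁴ = 81 + 1 + 81 + 81 = 244
244 = (1,4,3,4)_5 → 1⁴ + 4⁴ + 3⁴ + 4⁴ = 1 + 256 + 81 + 256 = 594
594 = (4,3,3,4)_5 → 4⁴ + 3⁴ + 3⁴ + 4⁴ = 256 + 81 + 81 + 256 = 674
674 = (1,0,1,4,4)_5 → 1⁴ + 0⁴ + 1⁴ + 4⁴ + 4⁴ = 1 + 0 + 1 + 256 + 256 = 514
514 = (4,0,2,4)_5 → 4⁴ + 0⁴ + 2⁴ + 4⁴ = 256 + 0 + 16 + 256 = 528
528 = (4,1,0,3)_5 → 4⁴ + 1⁴ + 0⁴ + 3⁴ = 256 + 1 + 0 + 81 = 338
338 = (2,3,2,3)_5 → 2⁴ + 3⁴ + 2⁴ + 3⁴ = 16 + 81 + 16 + 81 = 194
194 = (1,2,3,4)_5 → 1⁴ + 2⁴ + 3⁴ + 4⁴ = 1 + 16 + 81 + 256 = 354
354 = (2,4,0,4)_5 → 2⁴ + 4⁴ + 0⁴ + 4⁴ = 16 + 256 + 0 + 256 = 528  — 528 repeats.
That took 14 steps.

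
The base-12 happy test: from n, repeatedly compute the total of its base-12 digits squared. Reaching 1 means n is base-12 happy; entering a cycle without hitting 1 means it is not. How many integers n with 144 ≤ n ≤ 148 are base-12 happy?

1

144: 144 → 1  (reaches 1)
145: 145 → 2 → 4 → 16 → 17 → 26 → 8 → 64 → 41 → 34 → 104 → 128 → 164 → 66 → 61 → 26  (repeats 26)
146: 146 → 5 → 25 → 5  (repeats 5)
147: 147 → 10 → 100 → 80 → 100  (repeats 100)
148: 148 → 17 → 26 → 8 → 64 → 41 → 34 → 104 → 128 → 164 → 66 → 61 → 26  (repeats 26)
base-12 happy: 144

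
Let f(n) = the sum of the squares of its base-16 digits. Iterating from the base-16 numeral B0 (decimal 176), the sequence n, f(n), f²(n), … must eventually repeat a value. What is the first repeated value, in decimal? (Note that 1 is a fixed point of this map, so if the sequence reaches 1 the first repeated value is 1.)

1

176 = (11,0)_16 → 11² + 0² = 121 + 0 = 121
121 = (7,9)_16 → 7² + 9² = 49 + 81 = 130
130 = (8,2)_16 → 8² + 2² = 64 + 4 = 68
68 = (4,4)_16 → 4² + 4² = 16 + 16 = 32
32 = (2,0)_16 → 2² + 0² = 4 + 0 = 4
4 = (4)_16 → 4² = 16
16 = (1,0)_16 → 1² + 0² = 1 + 0 = 1  — reached the fixed point 1.
1 → 1, so 1 is the first repeated value.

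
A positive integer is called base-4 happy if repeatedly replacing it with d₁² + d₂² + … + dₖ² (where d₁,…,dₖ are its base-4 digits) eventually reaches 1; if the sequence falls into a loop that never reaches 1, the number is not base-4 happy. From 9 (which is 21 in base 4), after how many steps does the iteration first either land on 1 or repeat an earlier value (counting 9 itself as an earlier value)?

4

9 = (2,1)_4 → 2² + 1² = 5
5 = (1,1)_4 → 1² + 1² = 2
2 = (2)_4 → 2² = 4
4 = (1,0)_4 → 1² + 0² = 1  — reached 1.
That took 4 steps.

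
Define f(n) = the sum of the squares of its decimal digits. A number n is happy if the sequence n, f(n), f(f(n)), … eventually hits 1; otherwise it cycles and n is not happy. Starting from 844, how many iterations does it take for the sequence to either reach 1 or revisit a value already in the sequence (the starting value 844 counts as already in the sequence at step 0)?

14

844 → 8² + 4² + 4² = 96
96 → 9² + 6² = 117
117 → 1² + 1² + 7² = 51
51 → 5² + 1² = 26
26 → 2² + 6² = 40
40 → 4² + 0² = 16
16 → 1² + 6² = 37
37 → 3² + 7² = 58
58 → 5² + 8² = 89
89 → 8² + 9² = 145
145 → 1² + 4² + 5² = 42
42 → 4² + 2² = 20
20 → 2² + 0² = 4
4 → 4² = 16  — 16 repeats.
That took 14 steps.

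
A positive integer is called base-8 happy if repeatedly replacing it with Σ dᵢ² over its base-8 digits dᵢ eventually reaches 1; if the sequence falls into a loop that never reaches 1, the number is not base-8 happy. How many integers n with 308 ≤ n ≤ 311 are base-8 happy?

1

308: 308 → 68 → 17 → 5 → 25 → 10 → 5  (repeats 5)
309: 309 → 77 → 27 → 18 → 8 → 1  (reaches 1)
310: 310 → 88 → 10 → 5 → 25 → 10  (repeats 10)
311: 311 → 101 → 42 → 29 → 34 → 20 → 20  (repeats 20)
base-8 happy: 309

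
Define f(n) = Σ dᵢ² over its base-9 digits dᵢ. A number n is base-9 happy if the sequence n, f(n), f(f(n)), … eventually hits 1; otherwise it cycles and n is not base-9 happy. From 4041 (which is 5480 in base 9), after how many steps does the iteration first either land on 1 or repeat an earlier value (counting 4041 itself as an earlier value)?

3

4041 = (5,4,8,0)_9 → 5² + 4² + 8² + 0² = 25 + 16 + 64 + 0 = 105
105 = (1,2,6)_9 → 1² + 2² + 6² = 1 + 4 + 36 = 41
41 = (4,5)_9 → 4² + 5² = 16 + 25 = 41  — 41 repeats.
That took 3 steps.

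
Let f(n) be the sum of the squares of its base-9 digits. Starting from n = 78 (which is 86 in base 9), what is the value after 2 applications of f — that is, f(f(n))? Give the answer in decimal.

6

78 = (8,6)_9 → 8² + 6² = 64 + 36 = 100
100 = (1,2,1)_9 → 1² + 2² + 1² = 1 + 4 + 1 = 6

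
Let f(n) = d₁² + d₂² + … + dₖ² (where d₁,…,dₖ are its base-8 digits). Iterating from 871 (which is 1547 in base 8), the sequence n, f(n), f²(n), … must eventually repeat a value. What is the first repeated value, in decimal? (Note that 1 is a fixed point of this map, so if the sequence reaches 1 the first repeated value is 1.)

871 = (1,5,4,7)_8 → 1² + 5² + 4² + 7² = 1 + 25 + 16 + 49 = 91
91 = (1,3,3)_8 → 1² + 3² + 3² = 1 + 9 + 9 = 19
19 = (2,3)_8 → 2² + 3² = 4 + 9 = 13
13 = (1,5)_8 → 1² + 5² = 1 + 25 = 26
26 = (3,2)_8 → 3² + 2² = 9 + 4 = 13  — 13 already appeared earlier.

13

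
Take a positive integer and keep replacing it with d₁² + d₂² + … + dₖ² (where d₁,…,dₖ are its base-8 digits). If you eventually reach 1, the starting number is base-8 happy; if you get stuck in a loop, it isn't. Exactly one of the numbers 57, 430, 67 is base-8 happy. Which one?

430

57: 57 → 50 → 40 → 25 → 10 → 5 → 25  — repeats 25 (not base-8 happy)
430: 430 → 97 → 18 → 8 → 1  — reaches 1 (base-8 happy)
67: 67 → 10 → 5 → 25 → 10  — repeats 10 (not base-8 happy)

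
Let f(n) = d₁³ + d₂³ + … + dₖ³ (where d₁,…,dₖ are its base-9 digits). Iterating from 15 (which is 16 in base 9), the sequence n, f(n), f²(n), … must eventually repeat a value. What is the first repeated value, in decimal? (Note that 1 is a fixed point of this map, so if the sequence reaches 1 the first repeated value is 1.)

15 = (1,6)_9 → 1³ + 6³ = 217
217 = (2,6,1)_9 → 2³ + 6³ + 1³ = 225
225 = (2,7,0)_9 → 2³ + 7³ + 0³ = 351
351 = (4,3,0)_9 → 4³ + 3³ + 0³ = 91
91 = (1,1,1)_9 → 1³ + 1³ + 1³ = 3
3 = (3)_9 → 3³ = 27
27 = (3,0)_9 → 3³ + 0³ = 27  — 27 already appeared earlier.

27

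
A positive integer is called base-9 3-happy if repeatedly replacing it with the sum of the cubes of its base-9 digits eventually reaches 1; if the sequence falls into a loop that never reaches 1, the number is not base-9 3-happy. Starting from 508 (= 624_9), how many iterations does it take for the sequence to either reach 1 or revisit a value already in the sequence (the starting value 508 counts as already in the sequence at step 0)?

508 = (6,2,4)_9 → 6³ + 2³ + 4³ = 216 + 8 + 64 = 288
288 = (3,5,0)_9 → 3³ + 5³ + 0³ = 27 + 125 + 0 = 152
152 = (1,7,8)_9 → 1³ + 7³ + 8³ = 1 + 343 + 512 = 856
856 = (1,1,5,1)_9 → 1³ + 1³ + 5³ + 1³ = 1 + 1 + 125 + 1 = 128
128 = (1,5,2)_9 → 1³ + 5³ + 2³ = 1 + 125 + 8 = 134
134 = (1,5,8)_9 → 1³ + 5³ + 8³ = 1 + 125 + 512 = 638
638 = (7,7,8)_9 → 7³ + 7³ + 8³ = 343 + 343 + 512 = 1198
1198 = (1,5,7,1)_9 → 1³ + 5³ + 7³ + 1³ = 1 + 125 + 343 + 1 = 470
470 = (5,7,2)_9 → 5³ + 7³ + 2³ = 125 + 343 + 8 = 476
476 = (5,7,8)_9 → 5³ + 7³ + 8³ = 125 + 343 + 512 = 980
980 = (1,3,0,8)_9 → 1³ + 3³ + 0³ + 8³ = 1 + 27 + 0 + 512 = 540
540 = (6,6,0)_9 → 6³ + 6³ + 0³ = 216 + 216 + 0 = 432
432 = (5,3,0)_9 → 5³ + 3³ + 0³ = 125 + 27 + 0 = 152  — 152 repeats.
That took 13 steps.

13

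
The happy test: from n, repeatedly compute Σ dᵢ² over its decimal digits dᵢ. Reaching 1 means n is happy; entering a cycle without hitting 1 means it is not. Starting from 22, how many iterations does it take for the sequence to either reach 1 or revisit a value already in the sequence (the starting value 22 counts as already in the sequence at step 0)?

22 → 2² + 2² = 4 + 4 = 8
8 → 8² = 64
64 → 6² + 4² = 36 + 16 = 52
52 → 5² + 2² = 25 + 4 = 29
29 → 2² + 9² = 4 + 81 = 85
85 → 8² + 5² = 64 + 25 = 89
89 → 8² + 9² = 64 + 81 = 145
145 → 1² + 4² + 5² = 1 + 16 + 25 = 42
42 → 4² + 2² = 16 + 4 = 20
20 → 2² + 0² = 4 + 0 = 4
4 → 4² = 16
16 → 1² + 6² = 1 + 36 = 37
37 → 3² + 7² = 9 + 49 = 58
58 → 5² + 8² = 25 + 64 = 89  — 89 repeats.
That took 14 steps.

14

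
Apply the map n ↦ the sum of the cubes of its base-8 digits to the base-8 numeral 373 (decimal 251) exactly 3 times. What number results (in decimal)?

251 = (3,7,3)_8 → 3³ + 7³ + 3³ = 397
397 = (6,1,5)_8 → 6³ + 1³ + 5³ = 342
342 = (5,2,6)_8 → 5³ + 2³ + 6³ = 349

349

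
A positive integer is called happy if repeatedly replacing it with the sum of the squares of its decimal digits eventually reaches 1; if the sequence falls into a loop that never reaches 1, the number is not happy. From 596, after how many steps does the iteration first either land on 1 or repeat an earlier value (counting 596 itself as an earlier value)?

15

596 → 5² + 9² + 6² = 142
142 → 1² + 4² + 2² = 21
21 → 2² + 1² = 5
5 → 5² = 25
25 → 2² + 5² = 29
29 → 2² + 9² = 85
85 → 8² + 5² = 89
89 → 8² + 9² = 145
145 → 1² + 4² + 5² = 42
42 → 4² + 2² = 20
20 → 2² + 0² = 4
4 → 4² = 16
16 → 1² + 6² = 37
37 → 3² + 7² = 58
58 → 5² + 8² = 89  — 89 repeats.
That took 15 steps.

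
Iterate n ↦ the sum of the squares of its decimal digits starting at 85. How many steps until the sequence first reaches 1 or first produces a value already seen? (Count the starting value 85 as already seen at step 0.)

85 → 8² + 5² = 64 + 25 = 89
89 → 8² + 9² = 64 + 81 = 145
145 → 1² + 4² + 5² = 1 + 16 + 25 = 42
42 → 4² + 2² = 16 + 4 = 20
20 → 2² + 0² = 4 + 0 = 4
4 → 4² = 16
16 → 1² + 6² = 1 + 36 = 37
37 → 3² + 7² = 9 + 49 = 58
58 → 5² + 8² = 25 + 64 = 89  — 89 repeats.
That took 9 steps.

9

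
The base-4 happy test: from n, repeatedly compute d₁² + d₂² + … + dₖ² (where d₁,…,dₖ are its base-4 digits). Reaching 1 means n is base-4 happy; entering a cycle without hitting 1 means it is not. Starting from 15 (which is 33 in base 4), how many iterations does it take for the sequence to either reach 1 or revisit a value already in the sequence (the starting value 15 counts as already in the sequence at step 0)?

15 = (3,3)_4 → 3² + 3² = 18
18 = (1,0,2)_4 → 1² + 0² + 2² = 5
5 = (1,1)_4 → 1² + 1² = 2
2 = (2)_4 → 2² = 4
4 = (1,0)_4 → 1² + 0² = 1  — reached 1.
That took 5 steps.

5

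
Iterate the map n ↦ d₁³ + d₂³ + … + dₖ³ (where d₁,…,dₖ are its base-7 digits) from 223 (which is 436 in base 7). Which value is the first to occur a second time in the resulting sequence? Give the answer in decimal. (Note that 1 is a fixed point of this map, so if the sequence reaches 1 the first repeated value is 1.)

223 = (4,3,6)_7 → 4³ + 3³ + 6³ = 64 + 27 + 216 = 307
307 = (6,1,6)_7 → 6³ + 1³ + 6³ = 216 + 1 + 216 = 433
433 = (1,1,5,6)_7 → 1³ + 1³ + 5³ + 6³ = 1 + 1 + 125 + 216 = 343
343 = (1,0,0,0)_7 → 1³ + 0³ + 0³ + 0³ = 1 + 0 + 0 + 0 = 1  — reached the fixed point 1.
1 → 1, so 1 is the first repeated value.

1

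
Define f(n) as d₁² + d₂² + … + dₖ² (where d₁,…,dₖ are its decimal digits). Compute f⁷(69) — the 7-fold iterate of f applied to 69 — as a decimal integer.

58

69 → 6² + 9² = 117
117 → 1² + 1² + 7² = 51
51 → 5² + 1² = 26
26 → 2² + 6² = 40
40 → 4² + 0² = 16
16 → 1² + 6² = 37
37 → 3² + 7² = 58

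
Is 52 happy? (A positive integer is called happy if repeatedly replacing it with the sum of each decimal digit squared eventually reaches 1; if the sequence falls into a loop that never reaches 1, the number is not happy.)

52 → 5² + 2² = 29
29 → 2² + 9² = 85
85 → 8² + 5² = 89
89 → 8² + 9² = 145
145 → 1² + 4² + 5² = 42
42 → 4² + 2² = 20
20 → 2² + 0² = 4
4 → 4² = 16
16 → 1² + 6² = 37
37 → 3² + 7² = 58
58 → 5² + 8² = 89  — 89 already seen; the sequence cycles without reaching 1.

not happy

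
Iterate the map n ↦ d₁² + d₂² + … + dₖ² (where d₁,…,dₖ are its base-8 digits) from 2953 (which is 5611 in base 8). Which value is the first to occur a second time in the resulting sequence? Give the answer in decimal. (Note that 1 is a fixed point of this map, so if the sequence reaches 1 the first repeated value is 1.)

20

2953 = (5,6,1,1)_8 → 5² + 6² + 1² + 1² = 25 + 36 + 1 + 1 = 63
63 = (7,7)_8 → 7² + 7² = 49 + 49 = 98
98 = (1,4,2)_8 → 1² + 4² + 2² = 1 + 16 + 4 = 21
21 = (2,5)_8 → 2² + 5² = 4 + 25 = 29
29 = (3,5)_8 → 3² + 5² = 9 + 25 = 34
34 = (4,2)_8 → 4² + 2² = 16 + 4 = 20
20 = (2,4)_8 → 2² + 4² = 4 + 16 = 20  — 20 already appeared earlier.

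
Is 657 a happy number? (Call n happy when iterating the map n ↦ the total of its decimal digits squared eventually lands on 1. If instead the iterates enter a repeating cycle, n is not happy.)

not happy

657 → 6² + 5² + 7² = 36 + 25 + 49 = 110
110 → 1² + 1² + 0² = 1 + 1 + 0 = 2
2 → 2² = 4
4 → 4² = 16
16 → 1² + 6² = 1 + 36 = 37
37 → 3² + 7² = 9 + 49 = 58
58 → 5² + 8² = 25 + 64 = 89
89 → 8² + 9² = 64 + 81 = 145
145 → 1² + 4² + 5² = 1 + 16 + 25 = 42
42 → 4² + 2² = 16 + 4 = 20
20 → 2² + 0² = 4 + 0 = 4  — 4 already seen; the sequence cycles without reaching 1.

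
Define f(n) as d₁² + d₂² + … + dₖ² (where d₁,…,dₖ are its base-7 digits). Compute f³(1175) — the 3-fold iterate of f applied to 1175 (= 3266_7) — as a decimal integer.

1175 = (3,2,6,6)_7 → 85
85 = (1,5,1)_7 → 27
27 = (3,6)_7 → 45

45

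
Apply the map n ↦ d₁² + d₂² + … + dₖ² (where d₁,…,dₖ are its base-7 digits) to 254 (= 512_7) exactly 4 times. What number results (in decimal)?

50

254 = (5,1,2)_7 → 30
30 = (4,2)_7 → 20
20 = (2,6)_7 → 40
40 = (5,5)_7 → 50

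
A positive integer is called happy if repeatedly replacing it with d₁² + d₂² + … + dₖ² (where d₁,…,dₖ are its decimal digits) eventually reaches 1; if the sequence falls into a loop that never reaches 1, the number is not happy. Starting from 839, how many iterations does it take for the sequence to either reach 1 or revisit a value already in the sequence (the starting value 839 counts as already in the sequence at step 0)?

839 → 8² + 3² + 9² = 64 + 9 + 81 = 154
154 → 1² + 5² + 4² = 1 + 25 + 16 = 42
42 → 4² + 2² = 16 + 4 = 20
20 → 2² + 0² = 4 + 0 = 4
4 → 4² = 16
16 → 1² + 6² = 1 + 36 = 37
37 → 3² + 7² = 9 + 49 = 58
58 → 5² + 8² = 25 + 64 = 89
89 → 8² + 9² = 64 + 81 = 145
145 → 1² + 4² + 5² = 1 + 16 + 25 = 42  — 42 repeats.
That took 10 steps.

10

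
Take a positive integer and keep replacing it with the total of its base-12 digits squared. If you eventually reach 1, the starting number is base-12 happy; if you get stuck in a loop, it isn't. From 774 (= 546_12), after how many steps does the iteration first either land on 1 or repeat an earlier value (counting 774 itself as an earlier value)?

12

774 = (5,4,6)_12 → 5² + 4² + 6² = 25 + 16 + 36 = 77
77 = (6,5)_12 → 6² + 5² = 36 + 25 = 61
61 = (5,1)_12 → 5² + 1² = 25 + 1 = 26
26 = (2,2)_12 → 2² + 2² = 4 + 4 = 8
8 = (8)_12 → 8² = 64
64 = (5,4)_12 → 5² + 4² = 25 + 16 = 41
41 = (3,5)_12 → 3² + 5² = 9 + 25 = 34
34 = (2,10)_12 → 2² + 10² = 4 + 100 = 104
104 = (8,8)_12 → 8² + 8² = 64 + 64 = 128
128 = (10,8)_12 → 10² + 8² = 100 + 64 = 164
164 = (1,1,8)_12 → 1² + 1² + 8² = 1 + 1 + 64 = 66
66 = (5,6)_12 → 5² + 6² = 25 + 36 = 61  — 61 repeats.
That took 12 steps.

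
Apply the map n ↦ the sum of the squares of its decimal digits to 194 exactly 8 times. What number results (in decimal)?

194 → 1² + 9² + 4² = 98
98 → 9² + 8² = 145
145 → 1² + 4² + 5² = 42
42 → 4² + 2² = 20
20 → 2² + 0² = 4
4 → 4² = 16
16 → 1² + 6² = 37
37 → 3² + 7² = 58

58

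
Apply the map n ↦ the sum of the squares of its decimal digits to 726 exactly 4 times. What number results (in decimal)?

20

726 → 7² + 2² + 6² = 49 + 4 + 36 = 89
89 → 8² + 9² = 64 + 81 = 145
145 → 1² + 4² + 5² = 1 + 16 + 25 = 42
42 → 4² + 2² = 16 + 4 = 20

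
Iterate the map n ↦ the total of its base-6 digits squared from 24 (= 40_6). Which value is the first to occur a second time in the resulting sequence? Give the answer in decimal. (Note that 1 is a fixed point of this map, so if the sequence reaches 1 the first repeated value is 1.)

20

24 = (4,0)_6 → 4² + 0² = 16 + 0 = 16
16 = (2,4)_6 → 2² + 4² = 4 + 16 = 20
20 = (3,2)_6 → 3² + 2² = 9 + 4 = 13
13 = (2,1)_6 → 2² + 1² = 4 + 1 = 5
5 = (5)_6 → 5² = 25
25 = (4,1)_6 → 4² + 1² = 16 + 1 = 17
17 = (2,5)_6 → 2² + 5² = 4 + 25 = 29
29 = (4,5)_6 → 4² + 5² = 16 + 25 = 41
41 = (1,0,5)_6 → 1² + 0² + 5² = 1 + 0 + 25 = 26
26 = (4,2)_6 → 4² + 2² = 16 + 4 = 20  — 20 already appeared earlier.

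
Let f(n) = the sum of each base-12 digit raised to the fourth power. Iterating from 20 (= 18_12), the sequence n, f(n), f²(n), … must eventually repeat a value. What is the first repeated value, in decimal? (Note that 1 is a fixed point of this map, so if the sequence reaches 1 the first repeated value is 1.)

4097

20 = (1,8)_12 → 1⁴ + 8⁴ = 1 + 4096 = 4097
4097 = (2,4,5,5)_12 → 2⁴ + 4⁴ + 5⁴ + 5⁴ = 16 + 256 + 625 + 625 = 1522
1522 = (10,6,10)_12 → 10⁴ + 6⁴ + 10⁴ = 10000 + 1296 + 10000 = 21296
21296 = (1,0,3,10,8)_12 → 1⁴ + 0⁴ + 3⁴ + 10⁴ + 8⁴ = 1 + 0 + 81 + 10000 + 4096 = 14178
14178 = (8,2,5,6)_12 → 8⁴ + 2⁴ + 5⁴ + 6⁴ = 4096 + 16 + 625 + 1296 = 6033
6033 = (3,5,10,9)_12 → 3⁴ + 5⁴ + 10⁴ + 9⁴ = 81 + 625 + 10000 + 6561 = 17267
17267 = (9,11,10,11)_12 → 9⁴ + 11⁴ + 10⁴ + 11⁴ = 6561 + 14641 + 10000 + 14641 = 45843
45843 = (2,2,6,4,3)_12 → 2⁴ + 2⁴ + 6⁴ + 4⁴ + 3⁴ = 16 + 16 + 1296 + 256 + 81 = 1665
1665 = (11,6,9)_12 → 11⁴ + 6⁴ + 9⁴ = 14641 + 1296 + 6561 = 22498
22498 = (1,1,0,2,10)_12 → 1⁴ + 1⁴ + 0⁴ + 2⁴ + 10⁴ = 1 + 1 + 0 + 16 + 10000 = 10018
10018 = (5,9,6,10)_12 → 5⁴ + 9⁴ + 6⁴ + 10⁴ = 625 + 6561 + 1296 + 10000 = 18482
18482 = (10,8,4,2)_12 → 10⁴ + 8⁴ + 4⁴ + 2⁴ = 10000 + 4096 + 256 + 16 = 14368
14368 = (8,3,9,4)_12 → 8⁴ + 3⁴ + 9⁴ + 4⁴ = 4096 + 81 + 6561 + 256 = 10994
10994 = (6,4,4,2)_12 → 6⁴ + 4⁴ + 4⁴ + 2⁴ = 1296 + 256 + 256 + 16 = 1824
1824 = (1,0,8,0)_12 → 1⁴ + 0⁴ + 8⁴ + 0⁴ = 1 + 0 + 4096 + 0 = 4097  — 4097 already appeared earlier.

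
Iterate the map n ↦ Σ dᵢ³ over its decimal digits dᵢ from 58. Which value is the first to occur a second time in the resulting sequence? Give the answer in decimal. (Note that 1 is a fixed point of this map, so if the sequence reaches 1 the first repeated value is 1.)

370

58 → 5³ + 8³ = 637
637 → 6³ + 3³ + 7³ = 586
586 → 5³ + 8³ + 6³ = 853
853 → 8³ + 5³ + 3³ = 664
664 → 6³ + 6³ + 4³ = 496
496 → 4³ + 9³ + 6³ = 1009
1009 → 1³ + 0³ + 0³ + 9³ = 730
730 → 7³ + 3³ + 0³ = 370
370 → 3³ + 7³ + 0³ = 370  — 370 already appeared earlier.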